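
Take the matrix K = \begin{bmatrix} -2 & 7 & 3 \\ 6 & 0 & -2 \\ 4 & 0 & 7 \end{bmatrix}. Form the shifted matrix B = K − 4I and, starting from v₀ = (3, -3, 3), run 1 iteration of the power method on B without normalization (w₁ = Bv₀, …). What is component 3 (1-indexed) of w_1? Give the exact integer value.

B = K − 4I has rows (-6, 7, 3); (6, -4, -2); (4, 0, 3)
w1 = Bv₀ = ((-6)·3 + 7·(-3) + 3·3; 6·3 + (-4)·(-3) + (-2)·3; 4·3 + 0·(-3) + 3·3) = (-30, 24, 21)
Requested component of w1: 21

21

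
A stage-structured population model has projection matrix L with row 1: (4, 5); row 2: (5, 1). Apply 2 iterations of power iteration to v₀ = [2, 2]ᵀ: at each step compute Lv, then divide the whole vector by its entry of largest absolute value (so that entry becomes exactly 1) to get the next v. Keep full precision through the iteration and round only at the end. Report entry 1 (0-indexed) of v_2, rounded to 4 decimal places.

Lv0 = (18.00000, 12.00000); divide by 18.00000 → v1 = (1.00000, 0.66667)
Lv1 = (7.33333, 5.66667); divide by 7.33333 → v2 = (1.00000, 0.77273)
Requested entry of v2: 102/132 = 0.7727

0.7727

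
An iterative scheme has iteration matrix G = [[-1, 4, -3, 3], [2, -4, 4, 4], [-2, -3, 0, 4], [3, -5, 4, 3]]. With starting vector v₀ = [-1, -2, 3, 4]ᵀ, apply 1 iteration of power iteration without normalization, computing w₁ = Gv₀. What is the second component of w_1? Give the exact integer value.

w1 = Gv₀ = ((-1)·(-1) + 4·(-2) + (-3)·3 + 3·4; 2·(-1) + (-4)·(-2) + 4·3 + 4·4; (-2)·(-1) + (-3)·(-2) + 0·3 + 4·4; 3·(-1) + (-5)·(-2) + 4·3 + 3·4) = (-4, 34, 24, 31)
The requested component of w1 is 34.

34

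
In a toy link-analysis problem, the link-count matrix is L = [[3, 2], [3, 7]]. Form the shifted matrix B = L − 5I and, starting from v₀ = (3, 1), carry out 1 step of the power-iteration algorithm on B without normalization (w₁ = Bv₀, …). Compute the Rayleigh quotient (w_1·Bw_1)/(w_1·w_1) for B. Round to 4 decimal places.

B = L − 5I has rows (-2, 2); (3, 2)
w1 = Bv₀ = ((-2)·3 + 2·1; 3·3 + 2·1) = (-4, 11)
Bw1 = (30, 10)
w1·Bw1 = -10; w1·w1 = 137; μ ≈ -10/137 = -0.0730

-0.0730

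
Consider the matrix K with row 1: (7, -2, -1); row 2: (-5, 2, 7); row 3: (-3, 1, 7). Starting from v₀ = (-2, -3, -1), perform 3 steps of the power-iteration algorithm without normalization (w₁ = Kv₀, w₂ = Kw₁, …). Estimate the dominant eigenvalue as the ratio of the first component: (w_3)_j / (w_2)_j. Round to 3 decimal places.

6.795

w1 = Kv₀ = (-7, -3, -4)
w2 = Kw1 = (-39, 1, -10)
w3 = Kw2 = (-265, 127, 48)
Ratio at component: -265 / -39 = 6.795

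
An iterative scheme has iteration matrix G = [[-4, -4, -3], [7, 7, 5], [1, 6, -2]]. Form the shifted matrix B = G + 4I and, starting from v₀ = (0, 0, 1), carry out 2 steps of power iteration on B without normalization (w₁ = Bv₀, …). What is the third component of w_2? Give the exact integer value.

31

B = G + 4I has rows (0, -4, -3); (7, 11, 5); (1, 6, 2)
w1 = Bv₀ = (-3, 5, 2)
w2 = Bw1 = (-26, 44, 31)
Requested component of w2: 31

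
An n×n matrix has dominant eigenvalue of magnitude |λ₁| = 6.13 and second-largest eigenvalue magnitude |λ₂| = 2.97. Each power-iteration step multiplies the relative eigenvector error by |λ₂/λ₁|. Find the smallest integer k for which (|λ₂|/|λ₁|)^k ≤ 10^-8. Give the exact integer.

|λ₂/λ₁| = 2.97/6.13 = 0.48450
Need k ≥ ln(10^-8) / ln(0.48450) = -18.4207 / -0.7246 ≈ 25.421
Smallest integer k satisfying the bound: 26

26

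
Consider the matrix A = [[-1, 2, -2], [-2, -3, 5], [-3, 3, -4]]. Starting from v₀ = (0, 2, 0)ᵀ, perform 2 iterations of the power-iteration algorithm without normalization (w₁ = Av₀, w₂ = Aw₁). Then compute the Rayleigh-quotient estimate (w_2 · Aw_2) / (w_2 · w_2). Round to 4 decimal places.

w1 = Av₀ = ((-1)·0 + 2·2 + (-2)·0; (-2)·0 + (-3)·2 + 5·0; (-3)·0 + 3·2 + (-4)·0) = (4, -6, 6)
w2 = Aw1 = ((-1)·4 + 2·(-6) + (-2)·6; (-2)·4 + (-3)·(-6) + 5·6; (-3)·4 + 3·(-6) + (-4)·6) = (-28, 40, -54)
Aw2 = (216, -334, 420)
w2·Aw2 = (-28)·216 + 40·(-334) + (-54)·420 = -42088; w2·w2 = (-28)·(-28) + 40·40 + (-54)·(-54) = 5300
λ ≈ -42088/5300 = -7.9411

λ ≈ -7.9411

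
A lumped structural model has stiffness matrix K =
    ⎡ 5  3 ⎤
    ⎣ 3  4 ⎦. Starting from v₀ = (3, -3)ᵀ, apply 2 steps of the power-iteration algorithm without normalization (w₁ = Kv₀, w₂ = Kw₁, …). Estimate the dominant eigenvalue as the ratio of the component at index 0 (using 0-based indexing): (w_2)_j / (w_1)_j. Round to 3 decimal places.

3.500

w1 = Kv₀ = (6, -3)
w2 = Kw1 = (21, 6)
Ratio at component: 21 / 6 = 3.500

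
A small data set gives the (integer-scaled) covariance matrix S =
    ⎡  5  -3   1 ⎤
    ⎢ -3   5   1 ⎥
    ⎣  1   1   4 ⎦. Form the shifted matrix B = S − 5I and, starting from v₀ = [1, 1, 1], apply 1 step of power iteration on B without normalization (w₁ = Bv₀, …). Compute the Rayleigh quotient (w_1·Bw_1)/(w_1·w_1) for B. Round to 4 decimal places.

-3.6667

B = S − 5I has rows (0, -3, 1); (-3, 0, 1); (1, 1, -1)
w1 = Bv₀ = (0·1 + (-3)·1 + 1·1; (-3)·1 + 0·1 + 1·1; 1·1 + 1·1 + (-1)·1) = (-2, -2, 1)
Bw1 = (7, 7, -5)
w1·Bw1 = -33; w1·w1 = 9; μ ≈ -33/9 = -3.6667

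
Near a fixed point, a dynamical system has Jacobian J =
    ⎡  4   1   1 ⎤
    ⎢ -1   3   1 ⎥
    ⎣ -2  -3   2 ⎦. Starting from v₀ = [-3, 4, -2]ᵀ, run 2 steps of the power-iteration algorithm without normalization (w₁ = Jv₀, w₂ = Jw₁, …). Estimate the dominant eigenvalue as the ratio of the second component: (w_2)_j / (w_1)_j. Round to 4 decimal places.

w1 = Jv₀ = (-10, 13, -10)
w2 = Jw1 = (-37, 39, -39)
Ratio at component: 39 / 13 = 3.0000

3.0000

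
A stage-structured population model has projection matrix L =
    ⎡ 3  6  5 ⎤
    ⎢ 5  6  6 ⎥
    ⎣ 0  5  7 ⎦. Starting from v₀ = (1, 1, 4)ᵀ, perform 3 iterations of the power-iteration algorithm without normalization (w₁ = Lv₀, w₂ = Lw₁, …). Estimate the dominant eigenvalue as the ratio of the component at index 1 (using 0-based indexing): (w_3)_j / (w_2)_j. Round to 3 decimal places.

w1 = Lv₀ = (29, 35, 33)
w2 = Lw1 = (462, 553, 406)
w3 = Lw2 = (6734, 8064, 5607)
Ratio at component: 8064 / 553 = 14.582

λ ≈ 14.582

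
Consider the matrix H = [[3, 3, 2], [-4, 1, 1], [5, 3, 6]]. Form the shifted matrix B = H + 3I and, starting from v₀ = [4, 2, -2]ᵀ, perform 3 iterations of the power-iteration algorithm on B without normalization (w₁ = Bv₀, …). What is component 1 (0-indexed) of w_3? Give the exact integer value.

B = H + 3I has rows (6, 3, 2); (-4, 4, 1); (5, 3, 9)
w1 = Bv₀ = (6·4 + 3·2 + 2·(-2); (-4)·4 + 4·2 + 1·(-2); 5·4 + 3·2 + 9·(-2)) = (26, -10, 8)
w2 = Bw1 = (6·26 + 3·(-10) + 2·8; (-4)·26 + 4·(-10) + 1·8; 5·26 + 3·(-10) + 9·8) = (142, -136, 172)
w3 = Bw2 = (788, -940, 1850)
Requested component of w3: -940

-940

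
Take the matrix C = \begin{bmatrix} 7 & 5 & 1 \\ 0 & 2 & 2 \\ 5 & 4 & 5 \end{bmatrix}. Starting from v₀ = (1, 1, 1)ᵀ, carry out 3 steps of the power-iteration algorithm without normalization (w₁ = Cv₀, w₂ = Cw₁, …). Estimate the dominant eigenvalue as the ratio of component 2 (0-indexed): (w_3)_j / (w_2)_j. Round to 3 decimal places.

λ ≈ 10.093

w1 = Cv₀ = (13, 4, 14)
w2 = Cw1 = (125, 36, 151)
w3 = Cw2 = (1206, 374, 1524)
Ratio at component: 1524 / 151 = 10.093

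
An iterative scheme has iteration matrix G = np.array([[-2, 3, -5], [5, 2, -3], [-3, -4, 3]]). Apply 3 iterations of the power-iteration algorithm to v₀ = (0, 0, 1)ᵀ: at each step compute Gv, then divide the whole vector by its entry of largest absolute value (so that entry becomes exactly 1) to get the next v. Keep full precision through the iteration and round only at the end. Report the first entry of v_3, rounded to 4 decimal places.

-0.8774

Gv0 = (-5.00000, -3.00000, 3.00000); divide by -5.00000 → v1 = (1.00000, 0.60000, -0.60000)
Gv1 = (2.80000, 8.00000, -7.20000); divide by 8.00000 → v2 = (0.35000, 1.00000, -0.90000)
Gv2 = (6.80000, 6.45000, -7.75000); divide by -7.75000 → v3 = (-0.87742, -0.83226, 1.00000)
Requested entry of v3: -272/310 = -0.8774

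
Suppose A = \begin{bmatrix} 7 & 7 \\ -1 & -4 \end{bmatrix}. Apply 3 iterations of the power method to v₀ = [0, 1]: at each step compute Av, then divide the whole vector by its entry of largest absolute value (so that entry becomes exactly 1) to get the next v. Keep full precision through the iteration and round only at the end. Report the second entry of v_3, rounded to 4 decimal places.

-0.2714

Av0 = (7.00000, -4.00000); divide by 7.00000 → v1 = (1.00000, -0.57143)
Av1 = (3.00000, 1.28571); divide by 3.00000 → v2 = (1.00000, 0.42857)
Av2 = (10.00000, -2.71429); divide by 10.00000 → v3 = (1.00000, -0.27143)
Requested entry of v3: -57/210 = -0.2714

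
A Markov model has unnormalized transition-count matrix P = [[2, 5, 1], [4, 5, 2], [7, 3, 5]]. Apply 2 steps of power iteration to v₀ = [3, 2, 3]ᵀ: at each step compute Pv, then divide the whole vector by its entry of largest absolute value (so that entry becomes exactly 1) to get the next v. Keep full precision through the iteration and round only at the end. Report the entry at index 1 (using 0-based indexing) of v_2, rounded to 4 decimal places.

0.7026

Pv0 = (19.00000, 28.00000, 42.00000); divide by 42.00000 → v1 = (0.45238, 0.66667, 1.00000)
Pv1 = (5.23810, 7.14286, 10.16667); divide by 10.16667 → v2 = (0.51522, 0.70258, 1.00000)
Requested entry of v2: 300/427 = 0.7026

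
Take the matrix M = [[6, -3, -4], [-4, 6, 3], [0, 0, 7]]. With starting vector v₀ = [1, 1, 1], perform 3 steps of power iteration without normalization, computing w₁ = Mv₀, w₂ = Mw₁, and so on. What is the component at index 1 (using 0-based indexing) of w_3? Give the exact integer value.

w1 = Mv₀ = (-1, 5, 7)
w2 = Mw1 = (-49, 55, 49)
w3 = Mw2 = (-655, 673, 343)
The requested component of w3 is 673.

673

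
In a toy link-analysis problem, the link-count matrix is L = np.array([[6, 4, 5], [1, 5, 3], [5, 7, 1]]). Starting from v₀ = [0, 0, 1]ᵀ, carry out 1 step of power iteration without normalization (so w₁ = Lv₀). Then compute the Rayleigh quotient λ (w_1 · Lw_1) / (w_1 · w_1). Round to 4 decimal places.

w1 = Lv₀ = (6·0 + 4·0 + 5·1; 1·0 + 5·0 + 3·1; 5·0 + 7·0 + 1·1) = (5, 3, 1)
Lw1 = (47, 23, 47)
w1·Lw1 = 5·47 + 3·23 + 1·47 = 351; w1·w1 = 5·5 + 3·3 + 1·1 = 35
λ ≈ 351/35 = 10.0286

λ ≈ 10.0286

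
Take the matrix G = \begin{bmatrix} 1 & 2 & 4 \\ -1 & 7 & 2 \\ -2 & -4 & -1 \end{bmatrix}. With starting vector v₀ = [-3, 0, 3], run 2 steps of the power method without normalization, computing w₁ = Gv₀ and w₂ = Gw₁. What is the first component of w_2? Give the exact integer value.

w1 = Gv₀ = (1·(-3) + 2·0 + 4·3; (-1)·(-3) + 7·0 + 2·3; (-2)·(-3) + (-4)·0 + (-1)·3) = (9, 9, 3)
w2 = Gw1 = (1·9 + 2·9 + 4·3; (-1)·9 + 7·9 + 2·3; (-2)·9 + (-4)·9 + (-1)·3) = (39, 60, -57)
The requested component of w2 is 39.

39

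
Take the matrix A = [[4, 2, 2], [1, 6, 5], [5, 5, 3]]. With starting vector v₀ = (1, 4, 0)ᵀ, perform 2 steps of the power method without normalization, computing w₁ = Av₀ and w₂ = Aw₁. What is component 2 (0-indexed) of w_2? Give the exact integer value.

260

w1 = Av₀ = (12, 25, 25)
w2 = Aw1 = (148, 287, 260)
The requested component of w2 is 260.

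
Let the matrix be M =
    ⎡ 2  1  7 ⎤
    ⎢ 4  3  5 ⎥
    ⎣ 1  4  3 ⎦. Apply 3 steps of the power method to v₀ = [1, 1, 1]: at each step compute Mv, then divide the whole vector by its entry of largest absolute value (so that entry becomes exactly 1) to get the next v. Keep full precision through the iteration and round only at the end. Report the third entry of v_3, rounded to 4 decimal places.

Mv0 = (10.00000, 12.00000, 8.00000); divide by 12.00000 → v1 = (0.83333, 1.00000, 0.66667)
Mv1 = (7.33333, 9.66667, 6.83333); divide by 9.66667 → v2 = (0.75862, 1.00000, 0.70690)
Mv2 = (7.46552, 9.56897, 6.87931); divide by 9.56897 → v3 = (0.78018, 1.00000, 0.71892)
Requested entry of v3: 798/1110 = 0.7189

0.7189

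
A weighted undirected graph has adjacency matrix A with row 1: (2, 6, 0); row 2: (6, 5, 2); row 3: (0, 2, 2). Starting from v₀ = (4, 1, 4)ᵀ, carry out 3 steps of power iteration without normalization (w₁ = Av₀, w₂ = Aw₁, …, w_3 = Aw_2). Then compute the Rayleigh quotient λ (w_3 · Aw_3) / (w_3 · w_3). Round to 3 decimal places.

w1 = Av₀ = (2·4 + 6·1 + 0·4; 6·4 + 5·1 + 2·4; 0·4 + 2·1 + 2·4) = (14, 37, 10)
w2 = Aw1 = (2·14 + 6·37 + 0·10; 6·14 + 5·37 + 2·10; 0·14 + 2·37 + 2·10) = (250, 289, 94)
w3 = Aw2 = (2234, 3133, 766)
Aw3 = (23266, 30601, 7798)
w3·Aw3 = 2234·23266 + 3133·30601 + 766·7798 = 153822445; w3·w3 = 2234·2234 + 3133·3133 + 766·766 = 15393201
λ ≈ 153822445/15393201 = 9.993

9.993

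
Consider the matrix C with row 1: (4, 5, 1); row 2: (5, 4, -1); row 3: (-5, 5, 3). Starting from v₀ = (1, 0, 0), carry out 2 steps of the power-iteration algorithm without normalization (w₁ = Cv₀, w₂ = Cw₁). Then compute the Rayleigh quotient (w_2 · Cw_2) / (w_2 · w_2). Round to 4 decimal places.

w1 = Cv₀ = (4·1 + 5·0 + 1·0; 5·1 + 4·0 + (-1)·0; (-5)·1 + 5·0 + 3·0) = (4, 5, -5)
w2 = Cw1 = (4·4 + 5·5 + 1·(-5); 5·4 + 4·5 + (-1)·(-5); (-5)·4 + 5·5 + 3·(-5)) = (36, 45, -10)
Cw2 = (359, 370, 15)
w2·Cw2 = 36·359 + 45·370 + (-10)·15 = 29424; w2·w2 = 36·36 + 45·45 + (-10)·(-10) = 3421
λ ≈ 29424/3421 = 8.6010

λ ≈ 8.6010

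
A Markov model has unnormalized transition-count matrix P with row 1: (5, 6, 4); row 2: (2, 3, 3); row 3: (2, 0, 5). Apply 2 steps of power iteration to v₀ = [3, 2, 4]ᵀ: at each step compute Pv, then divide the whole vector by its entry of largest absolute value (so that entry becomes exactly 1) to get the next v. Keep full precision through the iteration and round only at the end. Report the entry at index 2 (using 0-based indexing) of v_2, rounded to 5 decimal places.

0.46652

Pv0 = (43.000000, 24.000000, 26.000000); divide by 43.000000 → v1 = (1.000000, 0.558140, 0.604651)
Pv1 = (10.767442, 5.488372, 5.023256); divide by 10.767442 → v2 = (1.000000, 0.509719, 0.466523)
Requested entry of v2: 216/463 = 0.46652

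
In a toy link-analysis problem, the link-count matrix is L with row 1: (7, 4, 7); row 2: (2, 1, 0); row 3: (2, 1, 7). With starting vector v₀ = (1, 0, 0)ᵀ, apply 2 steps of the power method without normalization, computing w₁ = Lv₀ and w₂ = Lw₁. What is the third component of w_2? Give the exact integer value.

w1 = Lv₀ = (7·1 + 4·0 + 7·0; 2·1 + 1·0 + 0·0; 2·1 + 1·0 + 7·0) = (7, 2, 2)
w2 = Lw1 = (7·7 + 4·2 + 7·2; 2·7 + 1·2 + 0·2; 2·7 + 1·2 + 7·2) = (71, 16, 30)
The requested component of w2 is 30.

30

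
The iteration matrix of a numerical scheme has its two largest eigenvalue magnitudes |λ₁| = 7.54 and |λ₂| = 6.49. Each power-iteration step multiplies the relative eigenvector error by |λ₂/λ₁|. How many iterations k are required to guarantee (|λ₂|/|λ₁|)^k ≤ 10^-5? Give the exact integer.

|λ₂/λ₁| = 6.49/7.54 = 0.86074
Need k ≥ ln(10^-5) / ln(0.86074) = -11.5129 / -0.1500 ≈ 76.773
Smallest integer k satisfying the bound: 77

77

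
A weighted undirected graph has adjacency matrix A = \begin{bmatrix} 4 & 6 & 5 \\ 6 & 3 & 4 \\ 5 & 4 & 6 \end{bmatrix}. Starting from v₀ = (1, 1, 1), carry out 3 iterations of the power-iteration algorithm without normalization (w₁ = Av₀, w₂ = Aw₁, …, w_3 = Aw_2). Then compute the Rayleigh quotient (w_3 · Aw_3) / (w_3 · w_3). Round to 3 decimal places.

λ ≈ 14.391

w1 = Av₀ = (4·1 + 6·1 + 5·1; 6·1 + 3·1 + 4·1; 5·1 + 4·1 + 6·1) = (15, 13, 15)
w2 = Aw1 = (4·15 + 6·13 + 5·15; 6·15 + 3·13 + 4·15; 5·15 + 4·13 + 6·15) = (213, 189, 217)
w3 = Aw2 = (3071, 2713, 3123)
Aw3 = (44177, 39057, 44945)
w3·Aw3 = 3071·44177 + 2713·39057 + 3123·44945 = 381992443; w3·w3 = 3071·3071 + 2713·2713 + 3123·3123 = 26544539
λ ≈ 381992443/26544539 = 14.391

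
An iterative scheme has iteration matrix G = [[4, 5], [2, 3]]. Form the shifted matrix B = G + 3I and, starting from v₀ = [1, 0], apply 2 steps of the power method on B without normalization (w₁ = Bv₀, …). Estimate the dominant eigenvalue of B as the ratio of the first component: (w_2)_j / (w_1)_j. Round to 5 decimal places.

μ ≈ 8.42857

B = G + 3I has rows (7, 5); (2, 6)
w1 = Bv₀ = (7·1 + 5·0; 2·1 + 6·0) = (7, 2)
w2 = Bw1 = (7·7 + 5·2; 2·7 + 6·2) = (59, 26)
Ratio: 59/7 = 8.42857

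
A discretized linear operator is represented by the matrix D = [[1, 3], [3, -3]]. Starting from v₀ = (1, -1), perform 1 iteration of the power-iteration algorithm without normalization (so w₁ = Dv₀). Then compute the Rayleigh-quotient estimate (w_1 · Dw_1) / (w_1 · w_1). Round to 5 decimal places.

w1 = Dv₀ = (1·1 + 3·(-1); 3·1 + (-3)·(-1)) = (-2, 6)
Dw1 = (16, -24)
w1·Dw1 = (-2)·16 + 6·(-24) = -176; w1·w1 = (-2)·(-2) + 6·6 = 40
λ ≈ -176/40 = -4.40000

-4.40000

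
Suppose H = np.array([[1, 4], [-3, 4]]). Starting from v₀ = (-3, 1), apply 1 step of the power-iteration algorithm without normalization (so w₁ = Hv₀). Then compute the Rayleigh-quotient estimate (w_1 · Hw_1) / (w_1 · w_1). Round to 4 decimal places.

4.0588

w1 = Hv₀ = (1·(-3) + 4·1; (-3)·(-3) + 4·1) = (1, 13)
Hw1 = (53, 49)
w1·Hw1 = 1·53 + 13·49 = 690; w1·w1 = 1·1 + 13·13 = 170
λ ≈ 690/170 = 4.0588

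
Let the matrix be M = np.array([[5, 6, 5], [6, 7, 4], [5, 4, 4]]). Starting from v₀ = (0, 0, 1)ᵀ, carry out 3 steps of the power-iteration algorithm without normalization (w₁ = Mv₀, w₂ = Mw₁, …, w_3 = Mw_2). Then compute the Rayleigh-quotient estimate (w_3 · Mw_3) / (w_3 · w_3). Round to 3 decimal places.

λ ≈ 15.535

w1 = Mv₀ = (5, 4, 4)
w2 = Mw1 = (69, 74, 57)
w3 = Mw2 = (1074, 1160, 869)
Mw3 = (16675, 18040, 13486)
w3·Mw3 = 1074·16675 + 1160·18040 + 869·13486 = 50554684; w3·w3 = 1074·1074 + 1160·1160 + 869·869 = 3254237
λ ≈ 50554684/3254237 = 15.535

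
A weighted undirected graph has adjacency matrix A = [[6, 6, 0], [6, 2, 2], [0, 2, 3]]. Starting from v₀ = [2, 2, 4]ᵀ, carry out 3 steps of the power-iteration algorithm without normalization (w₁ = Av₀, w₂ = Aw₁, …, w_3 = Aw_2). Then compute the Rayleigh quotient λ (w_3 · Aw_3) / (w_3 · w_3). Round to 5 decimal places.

10.50463

w1 = Av₀ = (24, 24, 16)
w2 = Aw1 = (288, 224, 96)
w3 = Aw2 = (3072, 2368, 736)
Aw3 = (32640, 24640, 6944)
w3·Aw3 = 3072·32640 + 2368·24640 + 736·6944 = 163728384; w3·w3 = 3072·3072 + 2368·2368 + 736·736 = 15586304
λ ≈ 163728384/15586304 = 10.50463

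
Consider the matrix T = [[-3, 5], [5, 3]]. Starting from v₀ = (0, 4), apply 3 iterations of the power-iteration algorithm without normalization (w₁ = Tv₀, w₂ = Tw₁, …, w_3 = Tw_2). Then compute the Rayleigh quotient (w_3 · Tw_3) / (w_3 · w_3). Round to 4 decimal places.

λ ≈ 3.0000

w1 = Tv₀ = (20, 12)
w2 = Tw1 = (0, 136)
w3 = Tw2 = (680, 408)
Tw3 = (0, 4624)
w3·Tw3 = 680·0 + 408·4624 = 1886592; w3·w3 = 680·680 + 408·408 = 628864
λ ≈ 1886592/628864 = 3.0000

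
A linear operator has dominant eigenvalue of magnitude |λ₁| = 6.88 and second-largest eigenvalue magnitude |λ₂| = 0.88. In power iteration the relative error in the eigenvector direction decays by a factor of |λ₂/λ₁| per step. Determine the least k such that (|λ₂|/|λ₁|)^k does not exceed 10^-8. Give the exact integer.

|λ₂/λ₁| = 0.88/6.88 = 0.12791
Need k ≥ ln(10^-8) / ln(0.12791) = -18.4207 / -2.0565 ≈ 8.958
Smallest integer k satisfying the bound: 9

9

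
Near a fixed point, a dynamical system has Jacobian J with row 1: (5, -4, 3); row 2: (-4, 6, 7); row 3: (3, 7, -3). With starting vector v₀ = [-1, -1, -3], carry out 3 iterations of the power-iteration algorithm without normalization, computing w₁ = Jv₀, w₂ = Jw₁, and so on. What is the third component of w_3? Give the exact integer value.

w1 = Jv₀ = (-10, -23, -1)
w2 = Jw1 = (39, -105, -188)
w3 = Jw2 = (51, -2102, -54)
The requested component of w3 is -54.

-54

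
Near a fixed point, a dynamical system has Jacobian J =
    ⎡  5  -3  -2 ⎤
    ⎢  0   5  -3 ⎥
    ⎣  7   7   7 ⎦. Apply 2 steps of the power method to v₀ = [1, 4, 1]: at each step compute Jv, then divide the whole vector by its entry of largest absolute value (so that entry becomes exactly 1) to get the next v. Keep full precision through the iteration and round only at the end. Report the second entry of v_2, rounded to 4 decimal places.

Jv0 = (-9.00000, 17.00000, 42.00000); divide by 42.00000 → v1 = (-0.21429, 0.40476, 1.00000)
Jv1 = (-4.28571, -0.97619, 8.33333); divide by 8.33333 → v2 = (-0.51429, -0.11714, 1.00000)
Requested entry of v2: -41/350 = -0.1171

-0.1171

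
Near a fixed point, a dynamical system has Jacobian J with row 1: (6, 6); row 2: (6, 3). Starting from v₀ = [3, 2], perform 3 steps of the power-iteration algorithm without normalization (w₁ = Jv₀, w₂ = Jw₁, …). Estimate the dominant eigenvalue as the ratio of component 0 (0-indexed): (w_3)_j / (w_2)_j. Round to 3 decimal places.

λ ≈ 10.667

w1 = Jv₀ = (6·3 + 6·2; 6·3 + 3·2) = (30, 24)
w2 = Jw1 = (6·30 + 6·24; 6·30 + 3·24) = (324, 252)
w3 = Jw2 = (3456, 2700)
Ratio at component: 3456 / 324 = 10.667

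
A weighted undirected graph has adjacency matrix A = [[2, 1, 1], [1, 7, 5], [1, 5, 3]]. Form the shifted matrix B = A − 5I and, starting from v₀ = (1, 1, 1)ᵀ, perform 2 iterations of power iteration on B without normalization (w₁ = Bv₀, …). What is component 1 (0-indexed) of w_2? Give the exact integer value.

B = A − 5I has rows (-3, 1, 1); (1, 2, 5); (1, 5, -2)
w1 = Bv₀ = ((-3)·1 + 1·1 + 1·1; 1·1 + 2·1 + 5·1; 1·1 + 5·1 + (-2)·1) = (-1, 8, 4)
w2 = Bw1 = ((-3)·(-1) + 1·8 + 1·4; 1·(-1) + 2·8 + 5·4; 1·(-1) + 5·8 + (-2)·4) = (15, 35, 31)
Requested component of w2: 35

35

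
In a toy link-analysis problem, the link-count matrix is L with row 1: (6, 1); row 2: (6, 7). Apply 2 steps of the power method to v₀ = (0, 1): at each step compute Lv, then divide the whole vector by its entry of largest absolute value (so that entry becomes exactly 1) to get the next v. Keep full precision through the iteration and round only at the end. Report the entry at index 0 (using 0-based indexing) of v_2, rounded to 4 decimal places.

0.2364

Lv0 = (1.00000, 7.00000); divide by 7.00000 → v1 = (0.14286, 1.00000)
Lv1 = (1.85714, 7.85714); divide by 7.85714 → v2 = (0.23636, 1.00000)
Requested entry of v2: 13/55 = 0.2364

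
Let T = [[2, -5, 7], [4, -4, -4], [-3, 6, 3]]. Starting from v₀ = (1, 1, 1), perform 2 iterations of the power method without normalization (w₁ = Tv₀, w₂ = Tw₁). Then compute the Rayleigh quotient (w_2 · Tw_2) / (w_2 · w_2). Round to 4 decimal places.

0.8752

w1 = Tv₀ = (4, -4, 6)
w2 = Tw1 = (70, 8, -18)
Tw2 = (-26, 320, -216)
w2·Tw2 = 70·(-26) + 8·320 + (-18)·(-216) = 4628; w2·w2 = 70·70 + 8·8 + (-18)·(-18) = 5288
λ ≈ 4628/5288 = 0.8752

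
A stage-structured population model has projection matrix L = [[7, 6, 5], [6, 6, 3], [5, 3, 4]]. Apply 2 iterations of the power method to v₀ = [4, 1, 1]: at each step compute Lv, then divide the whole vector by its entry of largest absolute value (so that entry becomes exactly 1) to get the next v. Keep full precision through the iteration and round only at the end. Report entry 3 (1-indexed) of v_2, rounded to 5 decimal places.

0.66337

Lv0 = (39.000000, 33.000000, 27.000000); divide by 39.000000 → v1 = (1.000000, 0.846154, 0.692308)
Lv1 = (15.538462, 13.153846, 10.307692); divide by 15.538462 → v2 = (1.000000, 0.846535, 0.663366)
Requested entry of v2: 402/606 = 0.66337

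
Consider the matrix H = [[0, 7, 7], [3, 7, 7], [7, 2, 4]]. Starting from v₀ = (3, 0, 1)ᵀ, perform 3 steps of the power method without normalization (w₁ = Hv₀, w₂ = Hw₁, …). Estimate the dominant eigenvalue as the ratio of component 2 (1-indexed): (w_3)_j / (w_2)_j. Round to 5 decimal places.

13.90909

w1 = Hv₀ = (0·3 + 7·0 + 7·1; 3·3 + 7·0 + 7·1; 7·3 + 2·0 + 4·1) = (7, 16, 25)
w2 = Hw1 = (0·7 + 7·16 + 7·25; 3·7 + 7·16 + 7·25; 7·7 + 2·16 + 4·25) = (287, 308, 181)
w3 = Hw2 = (3423, 4284, 3349)
Ratio at component: 4284 / 308 = 13.90909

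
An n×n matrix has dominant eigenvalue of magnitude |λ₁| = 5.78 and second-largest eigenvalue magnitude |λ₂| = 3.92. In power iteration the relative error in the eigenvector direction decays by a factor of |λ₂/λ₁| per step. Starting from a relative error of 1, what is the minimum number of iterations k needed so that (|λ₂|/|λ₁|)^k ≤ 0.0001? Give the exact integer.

|λ₂/λ₁| = 3.92/5.78 = 0.67820
Need k ≥ ln(0.0001) / ln(0.67820) = -9.2103 / -0.3883 ≈ 23.719
Smallest integer k satisfying the bound: 24

24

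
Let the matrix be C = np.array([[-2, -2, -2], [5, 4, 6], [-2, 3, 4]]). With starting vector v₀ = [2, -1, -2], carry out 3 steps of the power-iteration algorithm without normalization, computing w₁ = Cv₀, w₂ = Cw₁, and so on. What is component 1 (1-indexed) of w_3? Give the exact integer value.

296

w1 = Cv₀ = ((-2)·2 + (-2)·(-1) + (-2)·(-2); 5·2 + 4·(-1) + 6·(-2); (-2)·2 + 3·(-1) + 4·(-2)) = (2, -6, -15)
w2 = Cw1 = ((-2)·2 + (-2)·(-6) + (-2)·(-15); 5·2 + 4·(-6) + 6·(-15); (-2)·2 + 3·(-6) + 4·(-15)) = (38, -104, -82)
w3 = Cw2 = (296, -718, -716)
The requested component of w3 is 296.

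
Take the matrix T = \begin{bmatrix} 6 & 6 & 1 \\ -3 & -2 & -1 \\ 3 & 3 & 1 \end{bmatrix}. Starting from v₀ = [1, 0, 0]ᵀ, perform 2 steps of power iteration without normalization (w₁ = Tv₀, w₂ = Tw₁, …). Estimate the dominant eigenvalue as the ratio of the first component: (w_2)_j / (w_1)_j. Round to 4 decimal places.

w1 = Tv₀ = (6·1 + 6·0 + 1·0; (-3)·1 + (-2)·0 + (-1)·0; 3·1 + 3·0 + 1·0) = (6, -3, 3)
w2 = Tw1 = (6·6 + 6·(-3) + 1·3; (-3)·6 + (-2)·(-3) + (-1)·3; 3·6 + 3·(-3) + 1·3) = (21, -15, 12)
Ratio at component: 21 / 6 = 3.5000

λ ≈ 3.5000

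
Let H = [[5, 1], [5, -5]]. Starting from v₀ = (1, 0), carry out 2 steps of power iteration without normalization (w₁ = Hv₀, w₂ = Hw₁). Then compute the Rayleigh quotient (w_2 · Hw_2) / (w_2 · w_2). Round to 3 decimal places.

5.000

w1 = Hv₀ = (5, 5)
w2 = Hw1 = (30, 0)
Hw2 = (150, 150)
w2·Hw2 = 30·150 + 0·150 = 4500; w2·w2 = 30·30 + 0·0 = 900
λ ≈ 4500/900 = 5.000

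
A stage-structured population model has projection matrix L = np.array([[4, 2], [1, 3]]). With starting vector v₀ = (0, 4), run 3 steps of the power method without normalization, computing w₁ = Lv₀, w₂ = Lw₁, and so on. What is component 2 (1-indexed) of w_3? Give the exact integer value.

188

w1 = Lv₀ = (4·0 + 2·4; 1·0 + 3·4) = (8, 12)
w2 = Lw1 = (4·8 + 2·12; 1·8 + 3·12) = (56, 44)
w3 = Lw2 = (312, 188)
The requested component of w3 is 188.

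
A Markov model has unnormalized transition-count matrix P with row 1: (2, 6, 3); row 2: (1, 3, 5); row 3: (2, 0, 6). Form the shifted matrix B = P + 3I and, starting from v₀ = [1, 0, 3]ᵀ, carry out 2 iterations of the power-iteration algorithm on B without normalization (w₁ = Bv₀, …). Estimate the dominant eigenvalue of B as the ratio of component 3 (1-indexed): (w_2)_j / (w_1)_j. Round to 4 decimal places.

B = P + 3I has rows (5, 6, 3); (1, 6, 5); (2, 0, 9)
w1 = Bv₀ = (14, 16, 29)
w2 = Bw1 = (253, 255, 289)
Ratio: 289/29 = 9.9655

μ ≈ 9.9655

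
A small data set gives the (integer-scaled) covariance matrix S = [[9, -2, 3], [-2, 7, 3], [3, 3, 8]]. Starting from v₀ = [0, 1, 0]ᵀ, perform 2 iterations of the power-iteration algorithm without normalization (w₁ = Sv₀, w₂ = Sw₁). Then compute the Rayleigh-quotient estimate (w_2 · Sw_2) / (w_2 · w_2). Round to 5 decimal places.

9.95368

w1 = Sv₀ = (9·0 + (-2)·1 + 3·0; (-2)·0 + 7·1 + 3·0; 3·0 + 3·1 + 8·0) = (-2, 7, 3)
w2 = Sw1 = (9·(-2) + (-2)·7 + 3·3; (-2)·(-2) + 7·7 + 3·3; 3·(-2) + 3·7 + 8·3) = (-23, 62, 39)
Sw2 = (-214, 597, 429)
w2·Sw2 = (-23)·(-214) + 62·597 + 39·429 = 58667; w2·w2 = (-23)·(-23) + 62·62 + 39·39 = 5894
λ ≈ 58667/5894 = 9.95368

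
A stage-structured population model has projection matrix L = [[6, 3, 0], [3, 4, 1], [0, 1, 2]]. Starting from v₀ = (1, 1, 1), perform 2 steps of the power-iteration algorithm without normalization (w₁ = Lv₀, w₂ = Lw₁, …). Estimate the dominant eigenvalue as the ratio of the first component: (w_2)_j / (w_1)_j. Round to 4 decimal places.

λ ≈ 8.6667

w1 = Lv₀ = (9, 8, 3)
w2 = Lw1 = (78, 62, 14)
Ratio at component: 78 / 9 = 8.6667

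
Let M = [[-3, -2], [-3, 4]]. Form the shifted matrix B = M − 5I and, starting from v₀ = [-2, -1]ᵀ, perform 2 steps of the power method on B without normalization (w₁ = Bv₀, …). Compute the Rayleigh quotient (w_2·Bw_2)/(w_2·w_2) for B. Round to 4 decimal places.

B = M − 5I has rows (-8, -2); (-3, -1)
w1 = Bv₀ = ((-8)·(-2) + (-2)·(-1); (-3)·(-2) + (-1)·(-1)) = (18, 7)
w2 = Bw1 = ((-8)·18 + (-2)·7; (-3)·18 + (-1)·7) = (-158, -61)
Bw2 = (1386, 535)
w2·Bw2 = -251623; w2·w2 = 28685; μ ≈ -251623/28685 = -8.7719

-8.7719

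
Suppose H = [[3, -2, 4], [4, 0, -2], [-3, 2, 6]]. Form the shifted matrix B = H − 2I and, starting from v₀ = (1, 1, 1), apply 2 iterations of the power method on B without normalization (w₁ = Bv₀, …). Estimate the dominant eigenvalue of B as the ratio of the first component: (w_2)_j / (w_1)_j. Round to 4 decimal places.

B = H − 2I has rows (1, -2, 4); (4, -2, -2); (-3, 2, 4)
w1 = Bv₀ = (1·1 + (-2)·1 + 4·1; 4·1 + (-2)·1 + (-2)·1; (-3)·1 + 2·1 + 4·1) = (3, 0, 3)
w2 = Bw1 = (1·3 + (-2)·0 + 4·3; 4·3 + (-2)·0 + (-2)·3; (-3)·3 + 2·0 + 4·3) = (15, 6, 3)
Ratio: 15/3 = 5.0000

5.0000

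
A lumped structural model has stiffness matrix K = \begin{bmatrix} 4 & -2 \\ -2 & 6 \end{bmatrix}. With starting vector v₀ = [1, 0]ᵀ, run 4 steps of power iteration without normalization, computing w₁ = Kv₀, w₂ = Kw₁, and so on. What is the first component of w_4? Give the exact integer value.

w1 = Kv₀ = (4·1 + (-2)·0; (-2)·1 + 6·0) = (4, -2)
w2 = Kw1 = (4·4 + (-2)·(-2); (-2)·4 + 6·(-2)) = (20, -20)
w3 = Kw2 = (120, -160)
w4 = Kw3 = (800, -1200)
The requested component of w4 is 800.

800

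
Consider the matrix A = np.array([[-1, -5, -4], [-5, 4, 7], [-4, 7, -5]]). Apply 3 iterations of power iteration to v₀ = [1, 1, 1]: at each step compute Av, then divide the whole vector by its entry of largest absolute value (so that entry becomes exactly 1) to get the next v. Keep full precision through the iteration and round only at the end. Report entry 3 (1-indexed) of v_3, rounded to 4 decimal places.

Av0 = (-10.00000, 6.00000, -2.00000); divide by -10.00000 → v1 = (1.00000, -0.60000, 0.20000)
Av1 = (1.20000, -6.00000, -9.20000); divide by -9.20000 → v2 = (-0.13043, 0.65217, 1.00000)
Av2 = (-7.13043, 10.26087, 0.08696); divide by 10.26087 → v3 = (-0.69492, 1.00000, 0.00847)
Requested entry of v3: 8/944 = 0.0085

0.0085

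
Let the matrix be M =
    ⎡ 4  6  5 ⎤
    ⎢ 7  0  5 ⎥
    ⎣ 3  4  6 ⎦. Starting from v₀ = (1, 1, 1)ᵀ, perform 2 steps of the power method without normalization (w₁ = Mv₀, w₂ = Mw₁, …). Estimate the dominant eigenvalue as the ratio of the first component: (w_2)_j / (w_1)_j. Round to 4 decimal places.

13.1333

w1 = Mv₀ = (15, 12, 13)
w2 = Mw1 = (197, 170, 171)
Ratio at component: 197 / 15 = 13.1333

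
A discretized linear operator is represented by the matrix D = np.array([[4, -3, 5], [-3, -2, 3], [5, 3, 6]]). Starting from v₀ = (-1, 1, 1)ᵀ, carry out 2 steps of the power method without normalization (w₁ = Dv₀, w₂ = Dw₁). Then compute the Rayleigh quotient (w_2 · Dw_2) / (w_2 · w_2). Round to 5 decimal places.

λ ≈ 6.97938

w1 = Dv₀ = (4·(-1) + (-3)·1 + 5·1; (-3)·(-1) + (-2)·1 + 3·1; 5·(-1) + 3·1 + 6·1) = (-2, 4, 4)
w2 = Dw1 = (4·(-2) + (-3)·4 + 5·4; (-3)·(-2) + (-2)·4 + 3·4; 5·(-2) + 3·4 + 6·4) = (0, 10, 26)
Dw2 = (100, 58, 186)
w2·Dw2 = 0·100 + 10·58 + 26·186 = 5416; w2·w2 = 0·0 + 10·10 + 26·26 = 776
λ ≈ 5416/776 = 6.97938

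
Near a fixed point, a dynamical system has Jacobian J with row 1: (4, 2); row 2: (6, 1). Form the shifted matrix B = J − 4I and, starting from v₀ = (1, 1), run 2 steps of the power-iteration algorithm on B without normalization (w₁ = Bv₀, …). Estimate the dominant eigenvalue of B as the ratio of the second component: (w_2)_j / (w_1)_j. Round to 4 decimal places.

B = J − 4I has rows (0, 2); (6, -3)
w1 = Bv₀ = (0·1 + 2·1; 6·1 + (-3)·1) = (2, 3)
w2 = Bw1 = (0·2 + 2·3; 6·2 + (-3)·3) = (6, 3)
Ratio: 3/3 = 1.0000

1.0000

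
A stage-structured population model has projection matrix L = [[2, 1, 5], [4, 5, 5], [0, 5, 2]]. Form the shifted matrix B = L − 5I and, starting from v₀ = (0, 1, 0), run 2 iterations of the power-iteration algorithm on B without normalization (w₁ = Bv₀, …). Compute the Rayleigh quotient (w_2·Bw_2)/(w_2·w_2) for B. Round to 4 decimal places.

B = L − 5I has rows (-3, 1, 5); (4, 0, 5); (0, 5, -3)
w1 = Bv₀ = (1, 0, 5)
w2 = Bw1 = (22, 29, -15)
Bw2 = (-112, 13, 190)
w2·Bw2 = -4937; w2·w2 = 1550; μ ≈ -4937/1550 = -3.1852

μ ≈ -3.1852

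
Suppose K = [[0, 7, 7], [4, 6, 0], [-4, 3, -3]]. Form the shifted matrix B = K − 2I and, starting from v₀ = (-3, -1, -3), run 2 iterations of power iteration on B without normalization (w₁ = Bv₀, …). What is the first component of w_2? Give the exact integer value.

100

B = K − 2I has rows (-2, 7, 7); (4, 4, 0); (-4, 3, -5)
w1 = Bv₀ = (-22, -16, 24)
w2 = Bw1 = (100, -152, -80)
Requested component of w2: 100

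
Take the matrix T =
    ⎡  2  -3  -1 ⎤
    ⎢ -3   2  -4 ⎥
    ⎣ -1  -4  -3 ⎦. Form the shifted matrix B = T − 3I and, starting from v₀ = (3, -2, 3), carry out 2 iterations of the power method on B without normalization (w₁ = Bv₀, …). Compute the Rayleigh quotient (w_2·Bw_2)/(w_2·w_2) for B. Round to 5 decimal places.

B = T − 3I has rows (-1, -3, -1); (-3, -1, -4); (-1, -4, -6)
w1 = Bv₀ = ((-1)·3 + (-3)·(-2) + (-1)·3; (-3)·3 + (-1)·(-2) + (-4)·3; (-1)·3 + (-4)·(-2) + (-6)·3) = (0, -19, -13)
w2 = Bw1 = ((-1)·0 + (-3)·(-19) + (-1)·(-13); (-3)·0 + (-1)·(-19) + (-4)·(-13); (-1)·0 + (-4)·(-19) + (-6)·(-13)) = (70, 71, 154)
Bw2 = (-437, -897, -1278)
w2·Bw2 = -291089; w2·w2 = 33657; μ ≈ -291089/33657 = -8.64869

μ ≈ -8.64869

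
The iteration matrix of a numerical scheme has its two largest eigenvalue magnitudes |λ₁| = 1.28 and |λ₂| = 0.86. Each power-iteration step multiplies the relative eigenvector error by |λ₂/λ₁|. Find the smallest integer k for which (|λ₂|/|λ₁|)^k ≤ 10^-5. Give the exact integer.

29

|λ₂/λ₁| = 0.86/1.28 = 0.67188
Need k ≥ ln(10^-5) / ln(0.67188) = -11.5129 / -0.3977 ≈ 28.950
Smallest integer k satisfying the bound: 29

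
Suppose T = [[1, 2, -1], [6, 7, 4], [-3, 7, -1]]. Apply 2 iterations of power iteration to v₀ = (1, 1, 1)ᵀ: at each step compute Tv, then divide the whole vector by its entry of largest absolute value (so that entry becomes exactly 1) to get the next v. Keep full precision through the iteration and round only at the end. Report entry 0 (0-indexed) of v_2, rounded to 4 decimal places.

Tv0 = (2.00000, 17.00000, 3.00000); divide by 17.00000 → v1 = (0.11765, 1.00000, 0.17647)
Tv1 = (1.94118, 8.41176, 6.47059); divide by 8.41176 → v2 = (0.23077, 1.00000, 0.76923)
Requested entry of v2: 33/143 = 0.2308

0.2308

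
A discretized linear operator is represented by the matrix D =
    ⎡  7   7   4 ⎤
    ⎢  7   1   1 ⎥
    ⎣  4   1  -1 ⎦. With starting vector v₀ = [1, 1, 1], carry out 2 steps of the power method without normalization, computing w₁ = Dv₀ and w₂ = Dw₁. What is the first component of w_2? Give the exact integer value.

w1 = Dv₀ = (18, 9, 4)
w2 = Dw1 = (205, 139, 77)
The requested component of w2 is 205.

205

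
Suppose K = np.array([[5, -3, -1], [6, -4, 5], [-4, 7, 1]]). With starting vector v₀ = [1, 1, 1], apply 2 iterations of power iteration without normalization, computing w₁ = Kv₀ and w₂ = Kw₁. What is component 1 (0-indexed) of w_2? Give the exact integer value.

-2

w1 = Kv₀ = (5·1 + (-3)·1 + (-1)·1; 6·1 + (-4)·1 + 5·1; (-4)·1 + 7·1 + 1·1) = (1, 7, 4)
w2 = Kw1 = (5·1 + (-3)·7 + (-1)·4; 6·1 + (-4)·7 + 5·4; (-4)·1 + 7·7 + 1·4) = (-20, -2, 49)
The requested component of w2 is -2.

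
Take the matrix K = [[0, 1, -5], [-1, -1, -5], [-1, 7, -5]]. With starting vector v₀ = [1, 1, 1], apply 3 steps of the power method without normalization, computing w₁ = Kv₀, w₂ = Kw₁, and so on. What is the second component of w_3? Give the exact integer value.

256

w1 = Kv₀ = (0·1 + 1·1 + (-5)·1; (-1)·1 + (-1)·1 + (-5)·1; (-1)·1 + 7·1 + (-5)·1) = (-4, -7, 1)
w2 = Kw1 = (0·(-4) + 1·(-7) + (-5)·1; (-1)·(-4) + (-1)·(-7) + (-5)·1; (-1)·(-4) + 7·(-7) + (-5)·1) = (-12, 6, -50)
w3 = Kw2 = (256, 256, 304)
The requested component of w3 is 256.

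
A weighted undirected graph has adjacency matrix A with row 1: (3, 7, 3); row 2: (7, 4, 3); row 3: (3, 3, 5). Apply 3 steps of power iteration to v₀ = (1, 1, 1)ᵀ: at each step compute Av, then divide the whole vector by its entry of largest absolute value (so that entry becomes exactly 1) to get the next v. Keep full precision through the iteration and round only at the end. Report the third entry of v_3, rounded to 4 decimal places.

0.7463

Av0 = (13.00000, 14.00000, 11.00000); divide by 14.00000 → v1 = (0.92857, 1.00000, 0.78571)
Av1 = (12.14286, 12.85714, 9.71429); divide by 12.85714 → v2 = (0.94444, 1.00000, 0.75556)
Av2 = (12.10000, 12.87778, 9.61111); divide by 12.87778 → v3 = (0.93960, 1.00000, 0.74633)
Requested entry of v3: 1730/2318 = 0.7463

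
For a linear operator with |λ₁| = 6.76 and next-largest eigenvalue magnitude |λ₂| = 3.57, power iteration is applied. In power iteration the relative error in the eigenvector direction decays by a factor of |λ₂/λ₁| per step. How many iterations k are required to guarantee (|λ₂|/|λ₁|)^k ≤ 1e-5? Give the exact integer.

19

|λ₂/λ₁| = 3.57/6.76 = 0.52811
Need k ≥ ln(1e-5) / ln(0.52811) = -11.5129 / -0.6385 ≈ 18.032
Smallest integer k satisfying the bound: 19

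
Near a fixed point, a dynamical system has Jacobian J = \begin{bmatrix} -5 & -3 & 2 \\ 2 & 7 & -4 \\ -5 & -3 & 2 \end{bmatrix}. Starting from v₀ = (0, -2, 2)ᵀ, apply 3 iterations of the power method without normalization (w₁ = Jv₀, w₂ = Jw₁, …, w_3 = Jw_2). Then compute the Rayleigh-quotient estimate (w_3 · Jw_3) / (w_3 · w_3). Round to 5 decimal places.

w1 = Jv₀ = (10, -22, 10)
w2 = Jw1 = (36, -174, 36)
w3 = Jw2 = (414, -1290, 414)
Jw3 = (2628, -9858, 2628)
w3·Jw3 = 414·2628 + (-1290)·(-9858) + 414·2628 = 14892804; w3·w3 = 414·414 + (-1290)·(-1290) + 414·414 = 2006892
λ ≈ 14892804/2006892 = 7.42083

7.42083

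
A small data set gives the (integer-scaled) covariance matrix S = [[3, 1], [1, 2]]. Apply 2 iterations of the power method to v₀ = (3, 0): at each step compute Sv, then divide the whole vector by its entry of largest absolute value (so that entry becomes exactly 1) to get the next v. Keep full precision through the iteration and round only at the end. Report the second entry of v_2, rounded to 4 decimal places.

Sv0 = (9.00000, 3.00000); divide by 9.00000 → v1 = (1.00000, 0.33333)
Sv1 = (3.33333, 1.66667); divide by 3.33333 → v2 = (1.00000, 0.50000)
Requested entry of v2: 15/30 = 0.5000

0.5000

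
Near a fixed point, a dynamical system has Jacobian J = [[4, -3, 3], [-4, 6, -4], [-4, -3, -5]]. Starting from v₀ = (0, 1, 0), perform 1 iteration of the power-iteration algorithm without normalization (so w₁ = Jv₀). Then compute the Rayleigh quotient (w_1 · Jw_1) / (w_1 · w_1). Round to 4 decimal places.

8.3333

w1 = Jv₀ = (-3, 6, -3)
Jw1 = (-39, 60, 9)
w1·Jw1 = (-3)·(-39) + 6·60 + (-3)·9 = 450; w1·w1 = (-3)·(-3) + 6·6 + (-3)·(-3) = 54
λ ≈ 450/54 = 8.3333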